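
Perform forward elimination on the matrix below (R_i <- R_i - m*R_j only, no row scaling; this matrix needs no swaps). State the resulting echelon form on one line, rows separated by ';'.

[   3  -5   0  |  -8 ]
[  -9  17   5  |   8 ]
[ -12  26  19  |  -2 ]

REF = [3 -5 0 -8; 0 2 5 -16; 0 0 4 14]

Forward elimination:
R2 <- R2 - (-3)*R1:  [   0    2    5  -16 ]
R3 <- R3 - (-4)*R1:  [   0    6   19  -34 ]
R3 <- R3 - (3)*R2:  [  0   0   4  14 ]
Row echelon form:
[ 3  -5  0  |   -8 ]
[ 0   2  5  |  -16 ]
[ 0   0  4  |   14 ]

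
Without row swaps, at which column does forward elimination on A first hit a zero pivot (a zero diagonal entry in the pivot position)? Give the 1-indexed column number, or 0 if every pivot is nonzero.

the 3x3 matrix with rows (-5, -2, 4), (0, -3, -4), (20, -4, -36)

first zero-pivot column = 0

Naive forward elimination:
R3 <- R3 - (-4)*R1:  [   0  -12  -20 ]
R3 <- R3 - (4)*R2:  [  0   0  -4 ]
All pivots nonzero; naive elimination completes without hitting a zero pivot.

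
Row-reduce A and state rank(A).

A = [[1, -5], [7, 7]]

rank(A) = 2

Row reduction:
R2 <- R2 - (7)*R1:  [  0  42 ]
Row echelon form:
[ 1  -5 ]
[ 0  42 ]
Nonzero rows / pivot columns: 2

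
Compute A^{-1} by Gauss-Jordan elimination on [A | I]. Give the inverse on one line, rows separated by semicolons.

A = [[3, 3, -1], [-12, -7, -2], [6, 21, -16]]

Gauss-Jordan on [A | I]:
R1 <- (1/3)*R1:  [    1     1  -1/3  |   1/3     0     0 ]
R2 <- R2 - (-12)*R1:  [  0   5  -6  |   4   1   0 ]
R3 <- R3 - (6)*R1:  [   0   15  -14  |   -2    0    1 ]
R2 <- (1/5)*R2:  [    0     1  -6/5  |   4/5   1/5     0 ]
R1 <- R1 - (1)*R2:  [     1      0  13/15  |  -7/15   -1/5      0 ]
R3 <- R3 - (15)*R2:  [   0    0    4  |  -14   -3    1 ]
R3 <- (1/4)*R3:  [    0     0     1  |  -7/2  -3/4   1/4 ]
R1 <- R1 - (13/15)*R3:  [      1       0       0  |   77/30    9/20  -13/60 ]
R2 <- R2 - (-6/5)*R3:  [     0      1      0  |  -17/5  -7/10   3/10 ]
Right block of [I | A^{-1}] is the inverse:
[ 77/30   9/20  -13/60 ]
[ -17/5  -7/10    3/10 ]
[  -7/2   -3/4     1/4 ]

inverse = [77/30 9/20 -13/60; -17/5 -7/10 3/10; -7/2 -3/4 1/4]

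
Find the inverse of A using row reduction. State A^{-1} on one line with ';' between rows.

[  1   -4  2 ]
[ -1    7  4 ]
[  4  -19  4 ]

inverse = [52/3 -11/3 -5; 10/3 -2/3 -1; -3/2 1/2 1/2]

Gauss-Jordan on [A | I]:
R2 <- R2 - (-1)*R1:  [ 0  3  6  |  1  1  0 ]
R3 <- R3 - (4)*R1:  [  0  -3  -4  |  -4   0   1 ]
R2 <- (1/3)*R2:  [   0    1    2  |  1/3  1/3    0 ]
R1 <- R1 - (-4)*R2:  [   1    0   10  |  7/3  4/3    0 ]
R3 <- R3 - (-3)*R2:  [  0   0   2  |  -3   1   1 ]
R3 <- (1/2)*R3:  [    0     0     1  |  -3/2   1/2   1/2 ]
R1 <- R1 - (10)*R3:  [     1      0      0  |   52/3  -11/3     -5 ]
R2 <- R2 - (2)*R3:  [    0     1     0  |  10/3  -2/3    -1 ]
Right block of [I | A^{-1}] is the inverse:
[ 52/3  -11/3   -5 ]
[ 10/3   -2/3   -1 ]
[ -3/2    1/2  1/2 ]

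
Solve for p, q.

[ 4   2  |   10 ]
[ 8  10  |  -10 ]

Forward elimination on [A|b]:
R2 <- R2 - (2)*R1:  [   0    6  -30 ]
Row echelon form:
[ 4  2  |   10 ]
[ 0  6  |  -30 ]
Back-substitution:
q = (-30) / 6 = -5
p = (10 - (2)*(-5)) / 4 = 5

(5, -5)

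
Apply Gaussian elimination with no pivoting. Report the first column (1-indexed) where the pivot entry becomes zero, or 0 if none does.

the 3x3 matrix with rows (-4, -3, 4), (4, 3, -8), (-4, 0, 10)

first zero-pivot column = 2

Naive forward elimination:
R2 <- R2 - (-1)*R1:  [  0   0  -4 ]
R3 <- R3 - (1)*R1:  [ 0  3  6 ]
Matrix at this point:
[ -4  -3   4 ]
[  0   0  -4 ]
[  0   3   6 ]
Pivot entry (2,2) is zero but row 3 has 3 in column 2 -> naive elimination stops; a row interchange (e.g. R2 <-> R3) would be required here.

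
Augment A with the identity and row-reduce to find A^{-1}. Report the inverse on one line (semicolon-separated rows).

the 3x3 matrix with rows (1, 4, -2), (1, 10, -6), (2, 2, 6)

Gauss-Jordan on [A | I]:
R2 <- R2 - (1)*R1:  [  0   6  -4  |  -1   1   0 ]
R3 <- R3 - (2)*R1:  [  0  -6  10  |  -2   0   1 ]
R2 <- (1/6)*R2:  [    0     1  -2/3  |  -1/6   1/6     0 ]
R1 <- R1 - (4)*R2:  [    1     0   2/3  |   5/3  -2/3     0 ]
R3 <- R3 - (-6)*R2:  [  0   0   6  |  -3   1   1 ]
R3 <- (1/6)*R3:  [    0     0     1  |  -1/2   1/6   1/6 ]
R1 <- R1 - (2/3)*R3:  [    1     0     0  |     2  -7/9  -1/9 ]
R2 <- R2 - (-2/3)*R3:  [    0     1     0  |  -1/2  5/18   1/9 ]
Right block of [I | A^{-1}] is the inverse:
[    2  -7/9  -1/9 ]
[ -1/2  5/18   1/9 ]
[ -1/2   1/6   1/6 ]

inverse = [2 -7/9 -1/9; -1/2 5/18 1/9; -1/2 1/6 1/6]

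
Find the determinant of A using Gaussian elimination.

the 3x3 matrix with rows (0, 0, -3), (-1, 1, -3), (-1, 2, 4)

Forward elimination:
R1 <-> R2   (pivot in column 1 was zero)
[ -1  1  -3 ]
[  0  0  -3 ]
[ -1  2   4 ]
R3 <- R3 - (1)*R1:  [ 0  1  7 ]
R2 <-> R3   (pivot in column 2 was zero)
[ -1  1  -3 ]
[  0  1   7 ]
[  0  0  -3 ]
Upper-triangular form:
[ -1  1  -3 ]
[  0  1   7 ]
[  0  0  -3 ]
det(A) = (-1)^2 * (-1) * (1) * (-3) = 3  (2 row swaps -> sign +1)

det(A) = 3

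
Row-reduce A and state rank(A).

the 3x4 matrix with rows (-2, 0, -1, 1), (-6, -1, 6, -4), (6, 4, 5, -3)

Row reduction:
R2 <- R2 - (3)*R1:  [  0  -1   9  -7 ]
R3 <- R3 - (-3)*R1:  [ 0  4  2  0 ]
R3 <- R3 - (-4)*R2:  [   0    0   38  -28 ]
Row echelon form:
[ -2   0  -1    1 ]
[  0  -1   9   -7 ]
[  0   0  38  -28 ]
Nonzero rows / pivot columns: 3

rank(A) = 3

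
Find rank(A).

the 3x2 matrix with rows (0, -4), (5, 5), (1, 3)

Row reduction:
R1 <-> R2   (pivot in column 1 was zero)
[ 5   5 ]
[ 0  -4 ]
[ 1   3 ]
R3 <- R3 - (1/5)*R1:  [ 0  2 ]
R3 <- R3 - (-1/2)*R2:  [ 0  0 ]
Row echelon form:
[ 5   5 ]
[ 0  -4 ]
[ 0   0 ]
Nonzero rows / pivot columns: 2

rank(A) = 2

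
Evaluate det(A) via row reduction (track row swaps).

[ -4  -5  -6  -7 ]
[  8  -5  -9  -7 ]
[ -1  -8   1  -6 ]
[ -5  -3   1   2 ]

det(A) = 3213

Forward elimination:
R2 <- R2 - (-2)*R1:  [   0  -15  -21  -21 ]
R3 <- R3 - (1/4)*R1:  [     0  -27/4    5/2  -17/4 ]
R4 <- R4 - (5/4)*R1:  [    0  13/4  17/2  43/4 ]
R3 <- R3 - (9/20)*R2:  [      0       0  239/20    26/5 ]
R4 <- R4 - (-13/60)*R2:  [     0      0  79/20   31/5 ]
R4 <- R4 - (79/239)*R3:  [        0         0         0  1071/239 ]
Upper-triangular form:
[ -4   -5      -6        -7 ]
[  0  -15     -21       -21 ]
[  0    0  239/20      26/5 ]
[  0    0       0  1071/239 ]
det(A) = (-1)^0 * (-4) * (-15) * (239/20) * (1071/239) = 3213  (0 row swaps -> sign +1)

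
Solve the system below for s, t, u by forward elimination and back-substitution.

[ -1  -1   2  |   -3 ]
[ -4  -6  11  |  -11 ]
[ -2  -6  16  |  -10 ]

(3, -2, -1)

Forward elimination on [A|b]:
R2 <- R2 - (4)*R1:  [  0  -2   3   1 ]
R3 <- R3 - (2)*R1:  [  0  -4  12  -4 ]
R3 <- R3 - (2)*R2:  [  0   0   6  -6 ]
Row echelon form:
[ -1  -1  2  |  -3 ]
[  0  -2  3  |   1 ]
[  0   0  6  |  -6 ]
Back-substitution:
u = (-6) / 6 = -1
t = (1 - (3)*(-1)) / -2 = -2
s = (-3 - (-1)*(-2) - (2)*(-1)) / -1 = 3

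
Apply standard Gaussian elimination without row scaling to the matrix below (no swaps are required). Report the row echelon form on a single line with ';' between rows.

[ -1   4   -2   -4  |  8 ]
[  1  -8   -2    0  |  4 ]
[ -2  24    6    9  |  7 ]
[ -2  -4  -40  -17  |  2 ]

Forward elimination:
R2 <- R2 - (-1)*R1:  [  0  -4  -4  -4  12 ]
R3 <- R3 - (2)*R1:  [  0  16  10  17  -9 ]
R4 <- R4 - (2)*R1:  [   0  -12  -36   -9  -14 ]
R3 <- R3 - (-4)*R2:  [  0   0  -6   1  39 ]
R4 <- R4 - (3)*R2:  [   0    0  -24    3  -50 ]
R4 <- R4 - (4)*R3:  [    0     0     0    -1  -206 ]
Row echelon form:
[ -1   4  -2  -4  |     8 ]
[  0  -4  -4  -4  |    12 ]
[  0   0  -6   1  |    39 ]
[  0   0   0  -1  |  -206 ]

REF = [-1 4 -2 -4 8; 0 -4 -4 -4 12; 0 0 -6 1 39; 0 0 0 -1 -206]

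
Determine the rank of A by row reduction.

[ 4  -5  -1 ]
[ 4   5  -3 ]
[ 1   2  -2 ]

rank(A) = 3

Row reduction:
R2 <- R2 - (1)*R1:  [  0  10  -2 ]
R3 <- R3 - (1/4)*R1:  [    0  13/4  -7/4 ]
R3 <- R3 - (13/40)*R2:  [      0       0  -11/10 ]
Row echelon form:
[ 4  -5      -1 ]
[ 0  10      -2 ]
[ 0   0  -11/10 ]
Nonzero rows / pivot columns: 3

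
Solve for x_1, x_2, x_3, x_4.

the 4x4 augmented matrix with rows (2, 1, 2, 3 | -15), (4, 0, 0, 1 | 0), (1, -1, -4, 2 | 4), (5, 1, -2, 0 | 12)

(1, 1, -3, -4)

Forward elimination on [A|b]:
R2 <- R2 - (2)*R1:  [  0  -2  -4  -5  30 ]
R3 <- R3 - (1/2)*R1:  [    0  -3/2    -5   1/2  23/2 ]
R4 <- R4 - (5/2)*R1:  [     0   -3/2     -7  -15/2   99/2 ]
R3 <- R3 - (3/4)*R2:  [    0     0    -2  17/4   -11 ]
R4 <- R4 - (3/4)*R2:  [     0      0     -4  -15/4     27 ]
R4 <- R4 - (2)*R3:  [     0      0      0  -49/4     49 ]
Row echelon form:
[ 2   1   2      3  |  -15 ]
[ 0  -2  -4     -5  |   30 ]
[ 0   0  -2   17/4  |  -11 ]
[ 0   0   0  -49/4  |   49 ]
Back-substitution:
x_4 = (49) / (-49/4) = -4
x_3 = (-11 - (17/4)*(-4)) / -2 = -3
x_2 = (30 - (-4)*(-3) - (-5)*(-4)) / -2 = 1
x_1 = (-15 - (1)*(1) - (2)*(-3) - (3)*(-4)) / 2 = 1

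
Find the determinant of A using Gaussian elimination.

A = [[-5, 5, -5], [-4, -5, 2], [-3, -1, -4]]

Forward elimination:
R2 <- R2 - (4/5)*R1:  [  0  -9   6 ]
R3 <- R3 - (3/5)*R1:  [  0  -4  -1 ]
R3 <- R3 - (4/9)*R2:  [     0      0  -11/3 ]
Upper-triangular form:
[ -5   5     -5 ]
[  0  -9      6 ]
[  0   0  -11/3 ]
det(A) = (-1)^0 * (-5) * (-9) * (-11/3) = -165  (0 row swaps -> sign +1)

det(A) = -165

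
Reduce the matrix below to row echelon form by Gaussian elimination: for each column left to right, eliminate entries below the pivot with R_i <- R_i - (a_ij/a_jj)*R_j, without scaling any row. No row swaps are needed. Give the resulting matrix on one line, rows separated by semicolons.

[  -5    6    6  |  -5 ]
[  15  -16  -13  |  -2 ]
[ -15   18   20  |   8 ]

REF = [-5 6 6 -5; 0 2 5 -17; 0 0 2 23]

Forward elimination:
R2 <- R2 - (-3)*R1:  [   0    2    5  -17 ]
R3 <- R3 - (3)*R1:  [  0   0   2  23 ]
Row echelon form:
[ -5  6  6  |   -5 ]
[  0  2  5  |  -17 ]
[  0  0  2  |   23 ]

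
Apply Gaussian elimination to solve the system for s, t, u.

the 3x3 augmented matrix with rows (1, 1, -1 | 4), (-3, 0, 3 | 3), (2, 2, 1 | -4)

Forward elimination on [A|b]:
R2 <- R2 - (-3)*R1:  [  0   3   0  15 ]
R3 <- R3 - (2)*R1:  [   0    0    3  -12 ]
Row echelon form:
[ 1  1  -1  |    4 ]
[ 0  3   0  |   15 ]
[ 0  0   3  |  -12 ]
Back-substitution:
u = (-12) / 3 = -4
t = (15) / 3 = 5
s = (4 - (1)*(5) - (-1)*(-4)) / 1 = -5

(-5, 5, -4)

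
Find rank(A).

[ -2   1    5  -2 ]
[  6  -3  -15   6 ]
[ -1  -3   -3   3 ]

Row reduction:
R2 <- R2 - (-3)*R1:  [ 0  0  0  0 ]
R3 <- R3 - (1/2)*R1:  [     0   -7/2  -11/2      4 ]
R2 <-> R3   (pivot in column 2 was zero)
[ -2     1      5  -2 ]
[  0  -7/2  -11/2   4 ]
[  0     0      0   0 ]
Row echelon form:
[ -2     1      5  -2 ]
[  0  -7/2  -11/2   4 ]
[  0     0      0   0 ]
Nonzero rows / pivot columns: 2

rank(A) = 2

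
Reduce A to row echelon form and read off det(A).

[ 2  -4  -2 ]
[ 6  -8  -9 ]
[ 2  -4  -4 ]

Forward elimination:
R2 <- R2 - (3)*R1:  [  0   4  -3 ]
R3 <- R3 - (1)*R1:  [  0   0  -2 ]
Upper-triangular form:
[ 2  -4  -2 ]
[ 0   4  -3 ]
[ 0   0  -2 ]
det(A) = (-1)^0 * (2) * (4) * (-2) = -16  (0 row swaps -> sign +1)

det(A) = -16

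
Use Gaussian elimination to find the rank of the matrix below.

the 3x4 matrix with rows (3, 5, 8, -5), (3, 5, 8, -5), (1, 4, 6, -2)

Row reduction:
R2 <- R2 - (1)*R1:  [ 0  0  0  0 ]
R3 <- R3 - (1/3)*R1:  [    0   7/3  10/3  -1/3 ]
R2 <-> R3   (pivot in column 2 was zero)
[ 3    5     8    -5 ]
[ 0  7/3  10/3  -1/3 ]
[ 0    0     0     0 ]
Row echelon form:
[ 3    5     8    -5 ]
[ 0  7/3  10/3  -1/3 ]
[ 0    0     0     0 ]
Nonzero rows / pivot columns: 2

rank(A) = 2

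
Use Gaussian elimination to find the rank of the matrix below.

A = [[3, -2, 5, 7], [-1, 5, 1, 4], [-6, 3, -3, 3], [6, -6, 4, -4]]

Row reduction:
R2 <- R2 - (-1/3)*R1:  [    0  13/3   8/3  19/3 ]
R3 <- R3 - (-2)*R1:  [  0  -1   7  17 ]
R4 <- R4 - (2)*R1:  [   0   -2   -6  -18 ]
R3 <- R3 - (-3/13)*R2:  [      0       0   99/13  240/13 ]
R4 <- R4 - (-6/13)*R2:  [       0        0   -62/13  -196/13 ]
R4 <- R4 - (-62/99)*R3:  [       0        0        0  -116/33 ]
Row echelon form:
[ 3    -2      5        7 ]
[ 0  13/3    8/3     19/3 ]
[ 0     0  99/13   240/13 ]
[ 0     0      0  -116/33 ]
Nonzero rows / pivot columns: 4

rank(A) = 4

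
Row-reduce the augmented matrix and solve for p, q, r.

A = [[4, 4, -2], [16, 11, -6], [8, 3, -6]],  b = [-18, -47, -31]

Forward elimination on [A|b]:
R2 <- R2 - (4)*R1:  [  0  -5   2  25 ]
R3 <- R3 - (2)*R1:  [  0  -5  -2   5 ]
R3 <- R3 - (1)*R2:  [   0    0   -4  -20 ]
Row echelon form:
[ 4   4  -2  |  -18 ]
[ 0  -5   2  |   25 ]
[ 0   0  -4  |  -20 ]
Back-substitution:
r = (-20) / -4 = 5
q = (25 - (2)*(5)) / -5 = -3
p = (-18 - (4)*(-3) - (-2)*(5)) / 4 = 1

(1, -3, 5)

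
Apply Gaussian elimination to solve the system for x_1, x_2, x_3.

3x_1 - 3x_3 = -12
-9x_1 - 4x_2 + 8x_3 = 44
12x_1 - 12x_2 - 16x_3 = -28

(0, -3, 4)

Forward elimination on [A|b]:
R2 <- R2 - (-3)*R1:  [  0  -4  -1   8 ]
R3 <- R3 - (4)*R1:  [   0  -12   -4   20 ]
R3 <- R3 - (3)*R2:  [  0   0  -1  -4 ]
Row echelon form:
[ 3   0  -3  |  -12 ]
[ 0  -4  -1  |    8 ]
[ 0   0  -1  |   -4 ]
Back-substitution:
x_3 = (-4) / -1 = 4
x_2 = (8 - (-1)*(4)) / -4 = -3
x_1 = (-12 - (-3)*(4)) / 3 = 0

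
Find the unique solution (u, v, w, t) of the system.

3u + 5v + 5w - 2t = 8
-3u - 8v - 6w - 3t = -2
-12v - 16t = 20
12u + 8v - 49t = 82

(-2, 1, 1, -2)

Forward elimination on [A|b]:
R2 <- R2 - (-1)*R1:  [  0  -3  -1  -5   6 ]
R4 <- R4 - (4)*R1:  [   0  -12  -20  -41   50 ]
R3 <- R3 - (4)*R2:  [  0   0   4   4  -4 ]
R4 <- R4 - (4)*R2:  [   0    0  -16  -21   26 ]
R4 <- R4 - (-4)*R3:  [  0   0   0  -5  10 ]
Row echelon form:
[ 3   5   5  -2  |   8 ]
[ 0  -3  -1  -5  |   6 ]
[ 0   0   4   4  |  -4 ]
[ 0   0   0  -5  |  10 ]
Back-substitution:
t = (10) / -5 = -2
w = (-4 - (4)*(-2)) / 4 = 1
v = (6 - (-1)*(1) - (-5)*(-2)) / -3 = 1
u = (8 - (5)*(1) - (5)*(1) - (-2)*(-2)) / 3 = -2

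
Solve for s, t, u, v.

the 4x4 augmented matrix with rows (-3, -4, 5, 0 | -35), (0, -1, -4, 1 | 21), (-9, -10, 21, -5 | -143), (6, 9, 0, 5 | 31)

Forward elimination on [A|b]:
R3 <- R3 - (3)*R1:  [   0    2    6   -5  -38 ]
R4 <- R4 - (-2)*R1:  [   0    1   10    5  -39 ]
R3 <- R3 - (-2)*R2:  [  0   0  -2  -3   4 ]
R4 <- R4 - (-1)*R2:  [   0    0    6    6  -18 ]
R4 <- R4 - (-3)*R3:  [  0   0   0  -3  -6 ]
Row echelon form:
[ -3  -4   5   0  |  -35 ]
[  0  -1  -4   1  |   21 ]
[  0   0  -2  -3  |    4 ]
[  0   0   0  -3  |   -6 ]
Back-substitution:
v = (-6) / -3 = 2
u = (4 - (-3)*(2)) / -2 = -5
t = (21 - (-4)*(-5) - (1)*(2)) / -1 = 1
s = (-35 - (-4)*(1) - (5)*(-5)) / -3 = 2

(2, 1, -5, 2)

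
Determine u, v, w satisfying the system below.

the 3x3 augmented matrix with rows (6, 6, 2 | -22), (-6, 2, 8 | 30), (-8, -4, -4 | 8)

Forward elimination on [A|b]:
R2 <- R2 - (-1)*R1:  [  0   8  10   8 ]
R3 <- R3 - (-4/3)*R1:  [     0      4   -4/3  -64/3 ]
R3 <- R3 - (1/2)*R2:  [     0      0  -19/3  -76/3 ]
Row echelon form:
[ 6  6      2  |    -22 ]
[ 0  8     10  |      8 ]
[ 0  0  -19/3  |  -76/3 ]
Back-substitution:
w = (-76/3) / (-19/3) = 4
v = (8 - (10)*(4)) / 8 = -4
u = (-22 - (6)*(-4) - (2)*(4)) / 6 = -1

(-1, -4, 4)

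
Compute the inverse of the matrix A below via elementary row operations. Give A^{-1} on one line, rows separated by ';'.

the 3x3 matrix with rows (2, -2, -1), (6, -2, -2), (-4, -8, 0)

inverse = [-2 1 1/4; 1 -1/2 -1/4; -7 3 1]

Gauss-Jordan on [A | I]:
R1 <- (1/2)*R1:  [    1    -1  -1/2  |   1/2     0     0 ]
R2 <- R2 - (6)*R1:  [  0   4   1  |  -3   1   0 ]
R3 <- R3 - (-4)*R1:  [   0  -12   -2  |    2    0    1 ]
R2 <- (1/4)*R2:  [    0     1   1/4  |  -3/4   1/4     0 ]
R1 <- R1 - (-1)*R2:  [    1     0  -1/4  |  -1/4   1/4     0 ]
R3 <- R3 - (-12)*R2:  [  0   0   1  |  -7   3   1 ]
R1 <- R1 - (-1/4)*R3:  [   1    0    0  |   -2    1  1/4 ]
R2 <- R2 - (1/4)*R3:  [    0     1     0  |     1  -1/2  -1/4 ]
Right block of [I | A^{-1}] is the inverse:
[ -2     1   1/4 ]
[  1  -1/2  -1/4 ]
[ -7     3     1 ]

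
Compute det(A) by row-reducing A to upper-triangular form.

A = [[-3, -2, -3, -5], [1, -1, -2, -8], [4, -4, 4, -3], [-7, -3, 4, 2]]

det(A) = -920

Forward elimination:
R2 <- R2 - (-1/3)*R1:  [     0   -5/3     -3  -29/3 ]
R3 <- R3 - (-4/3)*R1:  [     0  -20/3      0  -29/3 ]
R4 <- R4 - (7/3)*R1:  [    0   5/3    11  41/3 ]
R3 <- R3 - (4)*R2:  [  0   0  12  29 ]
R4 <- R4 - (-1)*R2:  [ 0  0  8  4 ]
R4 <- R4 - (2/3)*R3:  [     0      0      0  -46/3 ]
Upper-triangular form:
[ -3    -2  -3     -5 ]
[  0  -5/3  -3  -29/3 ]
[  0     0  12     29 ]
[  0     0   0  -46/3 ]
det(A) = (-1)^0 * (-3) * (-5/3) * (12) * (-46/3) = -920  (0 row swaps -> sign +1)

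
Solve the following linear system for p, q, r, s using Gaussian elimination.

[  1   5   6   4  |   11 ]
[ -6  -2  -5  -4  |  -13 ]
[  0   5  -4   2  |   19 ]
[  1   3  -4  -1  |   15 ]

Forward elimination on [A|b]:
R2 <- R2 - (-6)*R1:  [  0  28  31  20  53 ]
R4 <- R4 - (1)*R1:  [   0   -2  -10   -5    4 ]
R3 <- R3 - (5/28)*R2:  [       0        0  -267/28    -11/7   267/28 ]
R4 <- R4 - (-1/14)*R2:  [       0        0  -109/14    -25/7   109/14 ]
R4 <- R4 - (218/267)*R3:  [        0         0         0  -611/267         0 ]
Row echelon form:
[ 1   5        6         4  |      11 ]
[ 0  28       31        20  |      53 ]
[ 0   0  -267/28     -11/7  |  267/28 ]
[ 0   0        0  -611/267  |       0 ]
Back-substitution:
s = (0) / (-611/267) = 0
r = (267/28 - (-11/7)*(0)) / (-267/28) = -1
q = (53 - (31)*(-1) - (20)*(0)) / 28 = 3
p = (11 - (5)*(3) - (6)*(-1) - (4)*(0)) / 1 = 2

(2, 3, -1, 0)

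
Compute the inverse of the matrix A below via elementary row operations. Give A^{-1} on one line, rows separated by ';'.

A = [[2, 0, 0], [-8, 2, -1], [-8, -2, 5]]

inverse = [1/2 0 0; 3 5/8 1/8; 2 1/4 1/4]

Gauss-Jordan on [A | I]:
R1 <- (1/2)*R1:  [   1    0    0  |  1/2    0    0 ]
R2 <- R2 - (-8)*R1:  [  0   2  -1  |   4   1   0 ]
R3 <- R3 - (-8)*R1:  [  0  -2   5  |   4   0   1 ]
R2 <- (1/2)*R2:  [    0     1  -1/2  |     2   1/2     0 ]
R3 <- R3 - (-2)*R2:  [ 0  0  4  |  8  1  1 ]
R3 <- (1/4)*R3:  [   0    0    1  |    2  1/4  1/4 ]
R2 <- R2 - (-1/2)*R3:  [   0    1    0  |    3  5/8  1/8 ]
Right block of [I | A^{-1}] is the inverse:
[ 1/2    0    0 ]
[   3  5/8  1/8 ]
[   2  1/4  1/4 ]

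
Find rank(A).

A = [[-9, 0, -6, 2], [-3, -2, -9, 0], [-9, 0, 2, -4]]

rank(A) = 3

Row reduction:
R2 <- R2 - (1/3)*R1:  [    0    -2    -7  -2/3 ]
R3 <- R3 - (1)*R1:  [  0   0   8  -6 ]
Row echelon form:
[ -9   0  -6     2 ]
[  0  -2  -7  -2/3 ]
[  0   0   8    -6 ]
Nonzero rows / pivot columns: 3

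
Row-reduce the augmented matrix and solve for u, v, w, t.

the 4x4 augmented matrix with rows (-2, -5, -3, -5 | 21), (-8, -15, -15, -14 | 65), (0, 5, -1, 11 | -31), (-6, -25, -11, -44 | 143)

Forward elimination on [A|b]:
R2 <- R2 - (4)*R1:  [   0    5   -3    6  -19 ]
R4 <- R4 - (3)*R1:  [   0  -10   -2  -29   80 ]
R3 <- R3 - (1)*R2:  [   0    0    2    5  -12 ]
R4 <- R4 - (-2)*R2:  [   0    0   -8  -17   42 ]
R4 <- R4 - (-4)*R3:  [  0   0   0   3  -6 ]
Row echelon form:
[ -2  -5  -3  -5  |   21 ]
[  0   5  -3   6  |  -19 ]
[  0   0   2   5  |  -12 ]
[  0   0   0   3  |   -6 ]
Back-substitution:
t = (-6) / 3 = -2
w = (-12 - (5)*(-2)) / 2 = -1
v = (-19 - (-3)*(-1) - (6)*(-2)) / 5 = -2
u = (21 - (-5)*(-2) - (-3)*(-1) - (-5)*(-2)) / -2 = 1

(1, -2, -1, -2)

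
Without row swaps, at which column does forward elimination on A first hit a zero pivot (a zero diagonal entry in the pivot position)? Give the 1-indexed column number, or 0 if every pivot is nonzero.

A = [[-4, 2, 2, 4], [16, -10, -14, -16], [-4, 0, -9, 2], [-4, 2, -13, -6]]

first zero-pivot column = 0

Naive forward elimination:
R2 <- R2 - (-4)*R1:  [  0  -2  -6   0 ]
R3 <- R3 - (1)*R1:  [   0   -2  -11   -2 ]
R4 <- R4 - (1)*R1:  [   0    0  -15  -10 ]
R3 <- R3 - (1)*R2:  [  0   0  -5  -2 ]
R4 <- R4 - (3)*R3:  [  0   0   0  -4 ]
All pivots nonzero; naive elimination completes without hitting a zero pivot.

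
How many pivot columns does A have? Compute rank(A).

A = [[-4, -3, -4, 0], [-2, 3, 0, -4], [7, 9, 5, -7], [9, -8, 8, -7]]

Row reduction:
R2 <- R2 - (1/2)*R1:  [   0  9/2    2   -4 ]
R3 <- R3 - (-7/4)*R1:  [    0  15/4    -2    -7 ]
R4 <- R4 - (-9/4)*R1:  [     0  -59/4     -1     -7 ]
R3 <- R3 - (5/6)*R2:  [     0      0  -11/3  -11/3 ]
R4 <- R4 - (-59/18)*R2:  [      0       0    50/9  -181/9 ]
R4 <- R4 - (-50/33)*R3:  [     0      0      0  -77/3 ]
Row echelon form:
[ -4   -3     -4      0 ]
[  0  9/2      2     -4 ]
[  0    0  -11/3  -11/3 ]
[  0    0      0  -77/3 ]
Nonzero rows / pivot columns: 4

rank(A) = 4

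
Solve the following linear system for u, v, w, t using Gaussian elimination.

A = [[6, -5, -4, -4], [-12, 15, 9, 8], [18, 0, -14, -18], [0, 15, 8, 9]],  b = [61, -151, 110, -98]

(4, -5, -4, 1)

Forward elimination on [A|b]:
R2 <- R2 - (-2)*R1:  [   0    5    1    0  -29 ]
R3 <- R3 - (3)*R1:  [   0   15   -2   -6  -73 ]
R3 <- R3 - (3)*R2:  [  0   0  -5  -6  14 ]
R4 <- R4 - (3)*R2:  [   0    0    5    9  -11 ]
R4 <- R4 - (-1)*R3:  [ 0  0  0  3  3 ]
Row echelon form:
[ 6  -5  -4  -4  |   61 ]
[ 0   5   1   0  |  -29 ]
[ 0   0  -5  -6  |   14 ]
[ 0   0   0   3  |    3 ]
Back-substitution:
t = (3) / 3 = 1
w = (14 - (-6)*(1)) / -5 = -4
v = (-29 - (1)*(-4)) / 5 = -5
u = (61 - (-5)*(-5) - (-4)*(-4) - (-4)*(1)) / 6 = 4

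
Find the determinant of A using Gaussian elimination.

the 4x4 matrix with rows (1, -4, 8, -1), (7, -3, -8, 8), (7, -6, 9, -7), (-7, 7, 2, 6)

Forward elimination:
R2 <- R2 - (7)*R1:  [   0   25  -64   15 ]
R3 <- R3 - (7)*R1:  [   0   22  -47    0 ]
R4 <- R4 - (-7)*R1:  [   0  -21   58   -1 ]
R3 <- R3 - (22/25)*R2:  [      0       0  233/25   -66/5 ]
R4 <- R4 - (-21/25)*R2:  [      0       0  106/25    58/5 ]
R4 <- R4 - (106/233)*R3:  [        0         0         0  4102/233 ]
Upper-triangular form:
[ 1  -4       8        -1 ]
[ 0  25     -64        15 ]
[ 0   0  233/25     -66/5 ]
[ 0   0       0  4102/233 ]
det(A) = (-1)^0 * (1) * (25) * (233/25) * (4102/233) = 4102  (0 row swaps -> sign +1)

det(A) = 4102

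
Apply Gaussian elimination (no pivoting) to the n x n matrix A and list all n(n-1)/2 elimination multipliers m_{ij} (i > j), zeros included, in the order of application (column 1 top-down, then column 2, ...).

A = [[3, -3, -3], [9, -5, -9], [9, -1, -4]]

Forward elimination:
R2 <- R2 - (3)*R1:  [ 0  4  0 ]
R3 <- R3 - (3)*R1:  [ 0  8  5 ]
R3 <- R3 - (2)*R2:  [ 0  0  5 ]
Multipliers (in order of application): m_{21} = 3, m_{31} = 3, m_{32} = 2

multipliers: 3, 3, 2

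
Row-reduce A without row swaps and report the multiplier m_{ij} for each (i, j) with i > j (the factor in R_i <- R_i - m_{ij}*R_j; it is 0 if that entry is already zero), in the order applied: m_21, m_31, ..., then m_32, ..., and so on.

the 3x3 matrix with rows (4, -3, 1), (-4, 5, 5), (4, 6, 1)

Forward elimination:
R2 <- R2 - (-1)*R1:  [ 0  2  6 ]
R3 <- R3 - (1)*R1:  [ 0  9  0 ]
R3 <- R3 - (9/2)*R2:  [   0    0  -27 ]
Multipliers (in order of application): m_{21} = -1, m_{31} = 1, m_{32} = 9/2

multipliers: -1, 1, 9/2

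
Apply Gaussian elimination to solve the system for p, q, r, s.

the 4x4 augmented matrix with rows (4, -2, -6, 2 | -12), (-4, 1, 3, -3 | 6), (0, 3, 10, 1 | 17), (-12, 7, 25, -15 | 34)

Forward elimination on [A|b]:
R2 <- R2 - (-1)*R1:  [  0  -1  -3  -1  -6 ]
R4 <- R4 - (-3)*R1:  [  0   1   7  -9  -2 ]
R3 <- R3 - (-3)*R2:  [  0   0   1  -2  -1 ]
R4 <- R4 - (-1)*R2:  [   0    0    4  -10   -8 ]
R4 <- R4 - (4)*R3:  [  0   0   0  -2  -4 ]
Row echelon form:
[ 4  -2  -6   2  |  -12 ]
[ 0  -1  -3  -1  |   -6 ]
[ 0   0   1  -2  |   -1 ]
[ 0   0   0  -2  |   -4 ]
Back-substitution:
s = (-4) / -2 = 2
r = (-1 - (-2)*(2)) / 1 = 3
q = (-6 - (-3)*(3) - (-1)*(2)) / -1 = -5
p = (-12 - (-2)*(-5) - (-6)*(3) - (2)*(2)) / 4 = -2

(-2, -5, 3, 2)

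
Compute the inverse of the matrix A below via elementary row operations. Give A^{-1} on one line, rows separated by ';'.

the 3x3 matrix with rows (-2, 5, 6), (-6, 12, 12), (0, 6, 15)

Gauss-Jordan on [A | I]:
R1 <- (1/-2)*R1:  [    1  -5/2    -3  |  -1/2     0     0 ]
R2 <- R2 - (-6)*R1:  [  0  -3  -6  |  -3   1   0 ]
R2 <- (1/-3)*R2:  [    0     1     2  |     1  -1/3     0 ]
R1 <- R1 - (-5/2)*R2:  [    1     0     2  |     2  -5/6     0 ]
R3 <- R3 - (6)*R2:  [  0   0   3  |  -6   2   1 ]
R3 <- (1/3)*R3:  [   0    0    1  |   -2  2/3  1/3 ]
R1 <- R1 - (2)*R3:  [     1      0      0  |      6  -13/6   -2/3 ]
R2 <- R2 - (2)*R3:  [    0     1     0  |     5  -5/3  -2/3 ]
Right block of [I | A^{-1}] is the inverse:
[  6  -13/6  -2/3 ]
[  5   -5/3  -2/3 ]
[ -2    2/3   1/3 ]

inverse = [6 -13/6 -2/3; 5 -5/3 -2/3; -2 2/3 1/3]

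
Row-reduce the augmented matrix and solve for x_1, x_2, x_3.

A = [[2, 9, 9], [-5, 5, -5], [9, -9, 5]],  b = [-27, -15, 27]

Forward elimination on [A|b]:
R2 <- R2 - (-5/2)*R1:  [      0    55/2    35/2  -165/2 ]
R3 <- R3 - (9/2)*R1:  [     0  -99/2  -71/2  297/2 ]
R3 <- R3 - (-9/5)*R2:  [  0   0  -4   0 ]
Row echelon form:
[ 2     9     9  |     -27 ]
[ 0  55/2  35/2  |  -165/2 ]
[ 0     0    -4  |       0 ]
Back-substitution:
x_3 = (0) / -4 = 0
x_2 = (-165/2 - (35/2)*(0)) / (55/2) = -3
x_1 = (-27 - (9)*(-3) - (9)*(0)) / 2 = 0

(0, -3, 0)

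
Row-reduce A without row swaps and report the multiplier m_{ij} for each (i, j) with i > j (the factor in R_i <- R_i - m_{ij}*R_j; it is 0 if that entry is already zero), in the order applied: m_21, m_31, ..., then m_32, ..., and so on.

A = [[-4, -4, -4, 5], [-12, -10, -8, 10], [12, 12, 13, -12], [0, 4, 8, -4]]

multipliers: 3, -3, 0, 0, 2, 0

Forward elimination:
R2 <- R2 - (3)*R1:  [  0   2   4  -5 ]
R3 <- R3 - (-3)*R1:  [ 0  0  1  3 ]
R4: entry in column 1 is already 0 -> m_{41} = 0 (no row operation needed)
R3: entry in column 2 is already 0 -> m_{32} = 0 (no row operation needed)
R4 <- R4 - (2)*R2:  [ 0  0  0  6 ]
R4: entry in column 3 is already 0 -> m_{43} = 0 (no row operation needed)
Multipliers (in order of application): m_{21} = 3, m_{31} = -3, m_{41} = 0, m_{32} = 0, m_{42} = 2, m_{43} = 0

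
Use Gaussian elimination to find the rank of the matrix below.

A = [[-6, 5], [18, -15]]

rank(A) = 1

Row reduction:
R2 <- R2 - (-3)*R1:  [ 0  0 ]
Row echelon form:
[ -6  5 ]
[  0  0 ]
Nonzero rows / pivot columns: 1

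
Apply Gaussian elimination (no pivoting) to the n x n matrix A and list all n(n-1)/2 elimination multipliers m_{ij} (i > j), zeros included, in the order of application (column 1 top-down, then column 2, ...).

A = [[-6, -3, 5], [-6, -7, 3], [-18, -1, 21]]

multipliers: 1, 3, -2

Forward elimination:
R2 <- R2 - (1)*R1:  [  0  -4  -2 ]
R3 <- R3 - (3)*R1:  [ 0  8  6 ]
R3 <- R3 - (-2)*R2:  [ 0  0  2 ]
Multipliers (in order of application): m_{21} = 1, m_{31} = 3, m_{32} = -2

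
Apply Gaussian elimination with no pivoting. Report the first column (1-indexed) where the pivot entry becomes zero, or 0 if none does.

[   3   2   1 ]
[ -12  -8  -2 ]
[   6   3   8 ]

first zero-pivot column = 2

Naive forward elimination:
R2 <- R2 - (-4)*R1:  [ 0  0  2 ]
R3 <- R3 - (2)*R1:  [  0  -1   6 ]
Matrix at this point:
[ 3   2  1 ]
[ 0   0  2 ]
[ 0  -1  6 ]
Pivot entry (2,2) is zero but row 3 has -1 in column 2 -> naive elimination stops; a row interchange (e.g. R2 <-> R3) would be required here.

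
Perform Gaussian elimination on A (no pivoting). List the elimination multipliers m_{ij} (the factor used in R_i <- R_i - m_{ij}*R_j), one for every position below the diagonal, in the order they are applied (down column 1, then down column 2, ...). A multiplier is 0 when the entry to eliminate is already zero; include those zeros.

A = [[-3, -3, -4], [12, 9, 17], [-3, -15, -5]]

Forward elimination:
R2 <- R2 - (-4)*R1:  [  0  -3   1 ]
R3 <- R3 - (1)*R1:  [   0  -12   -1 ]
R3 <- R3 - (4)*R2:  [  0   0  -5 ]
Multipliers (in order of application): m_{21} = -4, m_{31} = 1, m_{32} = 4

multipliers: -4, 1, 4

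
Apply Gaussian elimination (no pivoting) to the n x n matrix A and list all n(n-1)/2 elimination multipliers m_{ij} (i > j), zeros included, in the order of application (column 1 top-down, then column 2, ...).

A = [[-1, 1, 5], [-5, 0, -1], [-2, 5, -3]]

Forward elimination:
R2 <- R2 - (5)*R1:  [   0   -5  -26 ]
R3 <- R3 - (2)*R1:  [   0    3  -13 ]
R3 <- R3 - (-3/5)*R2:  [      0       0  -143/5 ]
Multipliers (in order of application): m_{21} = 5, m_{31} = 2, m_{32} = -3/5

multipliers: 5, 2, -3/5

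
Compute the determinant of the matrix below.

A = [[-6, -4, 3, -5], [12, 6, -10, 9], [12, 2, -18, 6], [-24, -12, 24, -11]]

Forward elimination:
R2 <- R2 - (-2)*R1:  [  0  -2  -4  -1 ]
R3 <- R3 - (-2)*R1:  [   0   -6  -12   -4 ]
R4 <- R4 - (4)*R1:  [  0   4  12   9 ]
R3 <- R3 - (3)*R2:  [  0   0   0  -1 ]
R4 <- R4 - (-2)*R2:  [ 0  0  4  7 ]
R3 <-> R4   (pivot in column 3 was zero)
[ -6  -4   3  -5 ]
[  0  -2  -4  -1 ]
[  0   0   4   7 ]
[  0   0   0  -1 ]
Upper-triangular form:
[ -6  -4   3  -5 ]
[  0  -2  -4  -1 ]
[  0   0   4   7 ]
[  0   0   0  -1 ]
det(A) = (-1)^1 * (-6) * (-2) * (4) * (-1) = 48  (1 row swap -> sign -1)

det(A) = 48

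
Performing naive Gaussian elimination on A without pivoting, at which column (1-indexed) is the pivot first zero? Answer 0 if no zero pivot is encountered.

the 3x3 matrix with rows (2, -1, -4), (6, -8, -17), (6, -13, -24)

first zero-pivot column = 0

Naive forward elimination:
R2 <- R2 - (3)*R1:  [  0  -5  -5 ]
R3 <- R3 - (3)*R1:  [   0  -10  -12 ]
R3 <- R3 - (2)*R2:  [  0   0  -2 ]
All pivots nonzero; naive elimination completes without hitting a zero pivot.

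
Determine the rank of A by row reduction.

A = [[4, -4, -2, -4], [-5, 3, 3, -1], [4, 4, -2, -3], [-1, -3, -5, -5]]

Row reduction:
R2 <- R2 - (-5/4)*R1:  [   0   -2  1/2   -6 ]
R3 <- R3 - (1)*R1:  [ 0  8  0  1 ]
R4 <- R4 - (-1/4)*R1:  [     0     -4  -11/2     -6 ]
R3 <- R3 - (-4)*R2:  [   0    0    2  -23 ]
R4 <- R4 - (2)*R2:  [     0      0  -13/2      6 ]
R4 <- R4 - (-13/4)*R3:  [      0       0       0  -275/4 ]
Row echelon form:
[ 4  -4   -2      -4 ]
[ 0  -2  1/2      -6 ]
[ 0   0    2     -23 ]
[ 0   0    0  -275/4 ]
Nonzero rows / pivot columns: 4

rank(A) = 4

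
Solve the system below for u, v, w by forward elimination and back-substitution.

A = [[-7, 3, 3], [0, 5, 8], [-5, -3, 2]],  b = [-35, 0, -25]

(5, 0, 0)

Forward elimination on [A|b]:
R3 <- R3 - (5/7)*R1:  [     0  -36/7   -1/7      0 ]
R3 <- R3 - (-36/35)*R2:  [      0       0  283/35       0 ]
Row echelon form:
[ -7  3       3  |  -35 ]
[  0  5       8  |    0 ]
[  0  0  283/35  |    0 ]
Back-substitution:
w = (0) / (283/35) = 0
v = (0 - (8)*(0)) / 5 = 0
u = (-35 - (3)*(0) - (3)*(0)) / -7 = 5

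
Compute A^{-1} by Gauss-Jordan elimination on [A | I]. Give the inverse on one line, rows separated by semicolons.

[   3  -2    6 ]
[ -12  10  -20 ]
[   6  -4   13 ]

Gauss-Jordan on [A | I]:
R1 <- (1/3)*R1:  [    1  -2/3     2  |   1/3     0     0 ]
R2 <- R2 - (-12)*R1:  [ 0  2  4  |  4  1  0 ]
R3 <- R3 - (6)*R1:  [  0   0   1  |  -2   0   1 ]
R2 <- (1/2)*R2:  [   0    1    2  |    2  1/2    0 ]
R1 <- R1 - (-2/3)*R2:  [    1     0  10/3  |   5/3   1/3     0 ]
R1 <- R1 - (10/3)*R3:  [     1      0      0  |   25/3    1/3  -10/3 ]
R2 <- R2 - (2)*R3:  [   0    1    0  |    6  1/2   -2 ]
Right block of [I | A^{-1}] is the inverse:
[ 25/3  1/3  -10/3 ]
[    6  1/2     -2 ]
[   -2    0      1 ]

inverse = [25/3 1/3 -10/3; 6 1/2 -2; -2 0 1]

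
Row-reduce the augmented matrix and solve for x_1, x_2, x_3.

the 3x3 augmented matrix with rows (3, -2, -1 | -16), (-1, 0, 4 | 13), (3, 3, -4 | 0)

(-1, 5, 3)

Forward elimination on [A|b]:
R2 <- R2 - (-1/3)*R1:  [    0  -2/3  11/3  23/3 ]
R3 <- R3 - (1)*R1:  [  0   5  -3  16 ]
R3 <- R3 - (-15/2)*R2:  [     0      0   49/2  147/2 ]
Row echelon form:
[ 3    -2    -1  |    -16 ]
[ 0  -2/3  11/3  |   23/3 ]
[ 0     0  49/2  |  147/2 ]
Back-substitution:
x_3 = (147/2) / (49/2) = 3
x_2 = (23/3 - (11/3)*(3)) / (-2/3) = 5
x_1 = (-16 - (-2)*(5) - (-1)*(3)) / 3 = -1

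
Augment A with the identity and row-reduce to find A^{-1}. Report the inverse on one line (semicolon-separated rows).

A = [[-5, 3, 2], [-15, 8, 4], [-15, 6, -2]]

inverse = [4 -9/5 2/5; 9 -4 1; -3 3/2 -1/2]

Gauss-Jordan on [A | I]:
R1 <- (1/-5)*R1:  [    1  -3/5  -2/5  |  -1/5     0     0 ]
R2 <- R2 - (-15)*R1:  [  0  -1  -2  |  -3   1   0 ]
R3 <- R3 - (-15)*R1:  [  0  -3  -8  |  -3   0   1 ]
R2 <- (1/-1)*R2:  [  0   1   2  |   3  -1   0 ]
R1 <- R1 - (-3/5)*R2:  [    1     0   4/5  |   8/5  -3/5     0 ]
R3 <- R3 - (-3)*R2:  [  0   0  -2  |   6  -3   1 ]
R3 <- (1/-2)*R3:  [    0     0     1  |    -3   3/2  -1/2 ]
R1 <- R1 - (4/5)*R3:  [    1     0     0  |     4  -9/5   2/5 ]
R2 <- R2 - (2)*R3:  [  0   1   0  |   9  -4   1 ]
Right block of [I | A^{-1}] is the inverse:
[  4  -9/5   2/5 ]
[  9    -4     1 ]
[ -3   3/2  -1/2 ]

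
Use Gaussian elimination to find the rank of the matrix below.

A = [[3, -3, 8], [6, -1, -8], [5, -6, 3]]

rank(A) = 3

Row reduction:
R2 <- R2 - (2)*R1:  [   0    5  -24 ]
R3 <- R3 - (5/3)*R1:  [     0     -1  -31/3 ]
R3 <- R3 - (-1/5)*R2:  [       0        0  -227/15 ]
Row echelon form:
[ 3  -3        8 ]
[ 0   5      -24 ]
[ 0   0  -227/15 ]
Nonzero rows / pivot columns: 3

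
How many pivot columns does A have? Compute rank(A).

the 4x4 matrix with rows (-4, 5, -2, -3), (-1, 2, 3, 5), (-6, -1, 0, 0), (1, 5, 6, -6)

Row reduction:
R2 <- R2 - (1/4)*R1:  [    0   3/4   7/2  23/4 ]
R3 <- R3 - (3/2)*R1:  [     0  -17/2      3    9/2 ]
R4 <- R4 - (-1/4)*R1:  [     0   25/4   11/2  -27/4 ]
R3 <- R3 - (-34/3)*R2:  [     0      0  128/3  209/3 ]
R4 <- R4 - (25/3)*R2:  [      0       0   -71/3  -164/3 ]
R4 <- R4 - (-71/128)*R3:  [         0          0          0  -2051/128 ]
Row echelon form:
[ -4    5     -2         -3 ]
[  0  3/4    7/2       23/4 ]
[  0    0  128/3      209/3 ]
[  0    0      0  -2051/128 ]
Nonzero rows / pivot columns: 4

rank(A) = 4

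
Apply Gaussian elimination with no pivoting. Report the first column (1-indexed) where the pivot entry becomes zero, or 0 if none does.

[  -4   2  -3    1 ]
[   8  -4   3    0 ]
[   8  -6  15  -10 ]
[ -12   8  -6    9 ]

first zero-pivot column = 2

Naive forward elimination:
R2 <- R2 - (-2)*R1:  [  0   0  -3   2 ]
R3 <- R3 - (-2)*R1:  [  0  -2   9  -8 ]
R4 <- R4 - (3)*R1:  [ 0  2  3  6 ]
Matrix at this point:
[ -4   2  -3   1 ]
[  0   0  -3   2 ]
[  0  -2   9  -8 ]
[  0   2   3   6 ]
Pivot entry (2,2) is zero but row 3 has -2 in column 2 -> naive elimination stops; a row interchange (e.g. R2 <-> R3) would be required here.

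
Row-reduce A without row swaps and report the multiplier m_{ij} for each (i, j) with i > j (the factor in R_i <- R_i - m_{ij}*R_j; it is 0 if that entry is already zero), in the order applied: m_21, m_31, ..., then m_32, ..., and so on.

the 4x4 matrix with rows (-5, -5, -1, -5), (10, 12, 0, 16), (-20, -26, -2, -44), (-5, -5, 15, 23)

multipliers: -2, 4, 1, -3, 0, -4

Forward elimination:
R2 <- R2 - (-2)*R1:  [  0   2  -2   6 ]
R3 <- R3 - (4)*R1:  [   0   -6    2  -24 ]
R4 <- R4 - (1)*R1:  [  0   0  16  28 ]
R3 <- R3 - (-3)*R2:  [  0   0  -4  -6 ]
R4: entry in column 2 is already 0 -> m_{42} = 0 (no row operation needed)
R4 <- R4 - (-4)*R3:  [ 0  0  0  4 ]
Multipliers (in order of application): m_{21} = -2, m_{31} = 4, m_{41} = 1, m_{32} = -3, m_{42} = 0, m_{43} = -4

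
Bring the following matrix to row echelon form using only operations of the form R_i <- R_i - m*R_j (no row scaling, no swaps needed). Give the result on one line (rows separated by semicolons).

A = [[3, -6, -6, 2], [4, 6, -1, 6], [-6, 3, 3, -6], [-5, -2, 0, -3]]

REF = [3 -6 -6 2; 0 14 7 10/3; 0 0 -9/2 1/7; 0 0 0 193/63]

Forward elimination:
R2 <- R2 - (4/3)*R1:  [    0    14     7  10/3 ]
R3 <- R3 - (-2)*R1:  [  0  -9  -9  -2 ]
R4 <- R4 - (-5/3)*R1:  [   0  -12  -10  1/3 ]
R3 <- R3 - (-9/14)*R2:  [    0     0  -9/2   1/7 ]
R4 <- R4 - (-6/7)*R2:  [     0      0     -4  67/21 ]
R4 <- R4 - (8/9)*R3:  [      0       0       0  193/63 ]
Row echelon form:
[ 3  -6    -6       2 ]
[ 0  14     7    10/3 ]
[ 0   0  -9/2     1/7 ]
[ 0   0     0  193/63 ]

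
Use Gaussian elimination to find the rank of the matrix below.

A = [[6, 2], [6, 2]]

rank(A) = 1

Row reduction:
R2 <- R2 - (1)*R1:  [ 0  0 ]
Row echelon form:
[ 6  2 ]
[ 0  0 ]
Nonzero rows / pivot columns: 1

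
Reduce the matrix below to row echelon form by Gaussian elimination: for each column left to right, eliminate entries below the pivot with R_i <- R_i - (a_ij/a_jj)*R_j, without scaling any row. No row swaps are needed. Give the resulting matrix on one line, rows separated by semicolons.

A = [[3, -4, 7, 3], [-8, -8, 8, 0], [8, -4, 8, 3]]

REF = [3 -4 7 3; 0 -56/3 80/3 8; 0 0 -8/7 -15/7]

Forward elimination:
R2 <- R2 - (-8/3)*R1:  [     0  -56/3   80/3      8 ]
R3 <- R3 - (8/3)*R1:  [     0   20/3  -32/3     -5 ]
R3 <- R3 - (-5/14)*R2:  [     0      0   -8/7  -15/7 ]
Row echelon form:
[ 3     -4     7      3 ]
[ 0  -56/3  80/3      8 ]
[ 0      0  -8/7  -15/7 ]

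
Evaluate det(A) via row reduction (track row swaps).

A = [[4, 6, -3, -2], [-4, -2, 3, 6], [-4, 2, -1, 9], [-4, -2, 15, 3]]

det(A) = 384

Forward elimination:
R2 <- R2 - (-1)*R1:  [ 0  4  0  4 ]
R3 <- R3 - (-1)*R1:  [  0   8  -4   7 ]
R4 <- R4 - (-1)*R1:  [  0   4  12   1 ]
R3 <- R3 - (2)*R2:  [  0   0  -4  -1 ]
R4 <- R4 - (1)*R2:  [  0   0  12  -3 ]
R4 <- R4 - (-3)*R3:  [  0   0   0  -6 ]
Upper-triangular form:
[ 4  6  -3  -2 ]
[ 0  4   0   4 ]
[ 0  0  -4  -1 ]
[ 0  0   0  -6 ]
det(A) = (-1)^0 * (4) * (4) * (-4) * (-6) = 384  (0 row swaps -> sign +1)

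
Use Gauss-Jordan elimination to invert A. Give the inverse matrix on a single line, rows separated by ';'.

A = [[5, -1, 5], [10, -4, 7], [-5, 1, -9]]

inverse = [29/40 -1/10 13/40; 11/8 -1/2 3/8; -1/4 0 -1/4]

Gauss-Jordan on [A | I]:
R1 <- (1/5)*R1:  [    1  -1/5     1  |   1/5     0     0 ]
R2 <- R2 - (10)*R1:  [  0  -2  -3  |  -2   1   0 ]
R3 <- R3 - (-5)*R1:  [  0   0  -4  |   1   0   1 ]
R2 <- (1/-2)*R2:  [    0     1   3/2  |     1  -1/2     0 ]
R1 <- R1 - (-1/5)*R2:  [     1      0  13/10  |    2/5  -1/10      0 ]
R3 <- (1/-4)*R3:  [    0     0     1  |  -1/4     0  -1/4 ]
R1 <- R1 - (13/10)*R3:  [     1      0      0  |  29/40  -1/10  13/40 ]
R2 <- R2 - (3/2)*R3:  [    0     1     0  |  11/8  -1/2   3/8 ]
Right block of [I | A^{-1}] is the inverse:
[ 29/40  -1/10  13/40 ]
[  11/8   -1/2    3/8 ]
[  -1/4      0   -1/4 ]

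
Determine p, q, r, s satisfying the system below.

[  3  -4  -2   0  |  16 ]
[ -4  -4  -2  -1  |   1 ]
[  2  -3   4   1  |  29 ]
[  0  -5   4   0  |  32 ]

Forward elimination on [A|b]:
R2 <- R2 - (-4/3)*R1:  [     0  -28/3  -14/3     -1   67/3 ]
R3 <- R3 - (2/3)*R1:  [    0  -1/3  16/3     1  55/3 ]
R3 <- R3 - (1/28)*R2:  [      0       0    11/2   29/28  491/28 ]
R4 <- R4 - (15/28)*R2:  [      0       0    13/2   15/28  561/28 ]
R4 <- R4 - (13/11)*R3:  [      0       0       0  -53/77  -53/77 ]
Row echelon form:
[ 3     -4     -2       0  |      16 ]
[ 0  -28/3  -14/3      -1  |    67/3 ]
[ 0      0   11/2   29/28  |  491/28 ]
[ 0      0      0  -53/77  |  -53/77 ]
Back-substitution:
s = (-53/77) / (-53/77) = 1
r = (491/28 - (29/28)*(1)) / (11/2) = 3
q = (67/3 - (-14/3)*(3) - (-1)*(1)) / (-28/3) = -4
p = (16 - (-4)*(-4) - (-2)*(3)) / 3 = 2

(2, -4, 3, 1)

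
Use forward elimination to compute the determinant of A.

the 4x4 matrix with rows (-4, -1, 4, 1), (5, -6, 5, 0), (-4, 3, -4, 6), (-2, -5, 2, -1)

Forward elimination:
R2 <- R2 - (-5/4)*R1:  [     0  -29/4     10    5/4 ]
R3 <- R3 - (1)*R1:  [  0   4  -8   5 ]
R4 <- R4 - (1/2)*R1:  [    0  -9/2     0  -3/2 ]
R3 <- R3 - (-16/29)*R2:  [      0       0  -72/29  165/29 ]
R4 <- R4 - (18/29)*R2:  [       0        0  -180/29   -66/29 ]
R4 <- R4 - (5/2)*R3:  [     0      0      0  -33/2 ]
Upper-triangular form:
[ -4     -1       4       1 ]
[  0  -29/4      10     5/4 ]
[  0      0  -72/29  165/29 ]
[  0      0       0   -33/2 ]
det(A) = (-1)^0 * (-4) * (-29/4) * (-72/29) * (-33/2) = 1188  (0 row swaps -> sign +1)

det(A) = 1188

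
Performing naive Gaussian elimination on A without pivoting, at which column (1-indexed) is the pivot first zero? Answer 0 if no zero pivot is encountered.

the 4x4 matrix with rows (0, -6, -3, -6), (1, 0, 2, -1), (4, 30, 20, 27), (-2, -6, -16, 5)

first zero-pivot column = 1

Naive forward elimination:
Pivot entry (1,1) is zero but row 2 has 1 in column 1 -> naive elimination stops; a row interchange (e.g. R1 <-> R2) would be required here.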